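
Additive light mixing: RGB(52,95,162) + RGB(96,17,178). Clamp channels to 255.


Additive: each channel = min(255, C₁+C₂)
R: 52+96 = 148 → 148
G: 95+17 = 112 → 112
B: 162+178 = 340 → 255
= RGB(148, 112, 255)


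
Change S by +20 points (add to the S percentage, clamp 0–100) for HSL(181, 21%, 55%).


Original S = 21%
Adjustment = +20 percentage points
New S = 21 + (20) = 41
Clamp to [0, 100] → 41
= HSL(181°, 41%, 55%)


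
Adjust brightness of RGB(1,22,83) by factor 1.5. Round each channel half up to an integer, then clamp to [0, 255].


Multiply each channel by 1.5, round half up, clamp to [0, 255]
R: 1×1.5 = 1.5 → round → 2
G: 22×1.5 = 33
B: 83×1.5 = 124.5 → round → 125
= RGB(2, 33, 125)


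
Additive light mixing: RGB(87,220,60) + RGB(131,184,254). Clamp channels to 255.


Additive: each channel = min(255, C₁+C₂)
R: 87+131 = 218 → 218
G: 220+184 = 404 → 255
B: 60+254 = 314 → 255
= RGB(218, 255, 255)


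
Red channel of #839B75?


Color: #839B75
R = 83 = 131
G = 9B = 155
B = 75 = 117
Red = 131


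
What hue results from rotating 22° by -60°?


New hue = (H + rotation) mod 360
New hue = (22 -60) mod 360
= -38 mod 360
= 322°


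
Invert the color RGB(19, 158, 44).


Invert: (255-R, 255-G, 255-B)
R: 255-19 = 236
G: 255-158 = 97
B: 255-44 = 211
= RGB(236, 97, 211)


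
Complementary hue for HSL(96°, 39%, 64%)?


Complement = opposite side of color wheel = hue + 180°
H' = (96 + 180) mod 360 = 276°
S and L unchanged.
= HSL(276°, 39%, 64%)


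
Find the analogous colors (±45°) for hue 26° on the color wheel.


Base hue: 26°
Left analog: (26 - 45) mod 360 = 341°
Right analog: (26 + 45) mod 360 = 71°
Analogous hues = 341° and 71°


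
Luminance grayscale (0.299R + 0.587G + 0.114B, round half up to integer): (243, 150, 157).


Gray = 0.299×R + 0.587×G + 0.114×B
Gray = 0.299×243 + 0.587×150 + 0.114×157
Gray = 72.657 + 88.050 + 17.898
Gray = 178.605 → round half up → 179
Gray = 179


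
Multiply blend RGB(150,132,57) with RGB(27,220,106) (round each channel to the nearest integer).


Multiply: C = A×B/255, rounded to nearest integer
R: 150×27/255 = 4050/255 ≈ 15.882 → 16
G: 132×220/255 = 29040/255 ≈ 113.882 → 114
B: 57×106/255 = 6042/255 ≈ 23.694 → 24
= RGB(16, 114, 24)


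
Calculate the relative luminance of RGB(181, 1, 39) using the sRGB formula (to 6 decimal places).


Linearize each channel (sRGB transfer function): c = v/255; c_lin = c/12.92 if c ≤ 0.04045, else ((c+0.055)/1.055)^2.4
  R: 181/255 ≈ 0.709804 > 0.04045 → ((0.709804+0.055)/1.055)^2.4 ≈ 0.462077
  G: 1/255 ≈ 0.003922 ≤ 0.04045 → 0.003922/12.92 ≈ 0.000304
  B: 39/255 ≈ 0.152941 > 0.04045 → ((0.152941+0.055)/1.055)^2.4 ≈ 0.020289
R_lin = 0.462077, G_lin = 0.000304, B_lin = 0.020289
L = 0.2126×R + 0.7152×G + 0.0722×B
L = 0.2126×0.462077 + 0.7152×0.000304 + 0.0722×0.020289
L ≈ 0.099919


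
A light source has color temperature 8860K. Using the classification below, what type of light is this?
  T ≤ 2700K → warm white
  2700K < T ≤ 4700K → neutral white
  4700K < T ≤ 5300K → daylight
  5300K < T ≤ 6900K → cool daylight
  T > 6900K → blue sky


Temperature: 8860K
8860K > 6900K → blue sky
Classification: blue sky


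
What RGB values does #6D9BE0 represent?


6D → 109 (R)
9B → 155 (G)
E0 → 224 (B)
= RGB(109, 155, 224)


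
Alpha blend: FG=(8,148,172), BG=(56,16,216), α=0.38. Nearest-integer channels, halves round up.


C = α×F + (1-α)×B, with 1-α = 0.62
R: 0.38×8 + 0.62×56 = 3.04 + 34.72 = 37.76 → 38
G: 0.38×148 + 0.62×16 = 56.24 + 9.92 = 66.16 → 66
B: 0.38×172 + 0.62×216 = 65.36 + 133.92 = 199.28 → 199
= RGB(38, 66, 199)


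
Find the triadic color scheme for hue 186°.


Triadic: equally spaced at 120° intervals
H1 = 186°
H2 = (186 + 120) mod 360 = 306°
H3 = (186 + 240) mod 360 = 66°
Triadic = 186°, 306°, 66°


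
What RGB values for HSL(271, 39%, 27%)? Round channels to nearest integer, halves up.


H=271°, S=0.39, L=0.27
C = (1-|2L-1|)×S = (1-|-0.46|)×0.39 = 0.2106
H' = H/60 = 271/60 ≈ 4.5167; X = C×(1-|H' mod 2 - 1|) = 0.10881
m = L - C/2 = 0.27 - 0.1053 = 0.1647
Sector ⌊H'⌋ = 4 → (R',G',B') = (0.10881, 0.0, 0.2106)
RGB = ((R'+m)×255, (G'+m)×255, (B'+m)×255) = (69.74505, 41.9985, 95.7015)
Round half up → RGB(70, 42, 96)


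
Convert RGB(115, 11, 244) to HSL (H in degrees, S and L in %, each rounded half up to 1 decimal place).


Normalize: R'=115/255≈0.4510, G'=11/255≈0.0431, B'=244/255≈0.9569
Max=244/255, Min=11/255, Δ=Max-Min=233/255
L = (Max+Min)/2 = (244+11)/510 = 255/510 = 0.5 → L = 50.0%
L ≤ 0.5 → S = Δ/(Max+Min) = 233/(244+11) = 233/255 = 0.91372… → S = 91.4%
(the 1/255 factors cancel in S and H, so raw channel differences can be used)
Max is B' → H = 60 × ((R-G)/Δ + 4) = 60 × ((115-11)/233 + 4)
  104/233 + 4 = 0.4463… + 4 = 4.4463…
  H = 60 × 4.4463… = 266.781…° → H = 266.8°
= HSL(266.8°, 91.4%, 50.0%)


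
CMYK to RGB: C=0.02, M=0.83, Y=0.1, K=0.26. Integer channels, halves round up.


R = 255 × (1-C) × (1-K) = 255 × 0.98 × 0.74 = 184.926 → 185
G = 255 × (1-M) × (1-K) = 255 × 0.17 × 0.74 = 32.079 → 32
B = 255 × (1-Y) × (1-K) = 255 × 0.90 × 0.74 = 169.83 → 170
= RGB(185, 32, 170)


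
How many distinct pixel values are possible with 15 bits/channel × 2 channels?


Total bits = 15 bits/channel × 2 channels = 30 bits
Distinct pixel values = 2^30
= 1,073,741,824 pixel values


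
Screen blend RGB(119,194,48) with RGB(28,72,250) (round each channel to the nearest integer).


Screen: C = 255 - (255-A)×(255-B)/255, rounded to nearest integer
R: 255 - (255-119)×(255-28)/255 = 255 - 30872/255 ≈ 255 - 121.067 = 133.933 → 134
G: 255 - (255-194)×(255-72)/255 = 255 - 11163/255 ≈ 255 - 43.776 = 211.224 → 211
B: 255 - (255-48)×(255-250)/255 = 255 - 1035/255 ≈ 255 - 4.059 = 250.941 → 251
= RGB(134, 211, 251)


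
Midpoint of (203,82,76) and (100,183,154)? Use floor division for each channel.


Midpoint: each channel = ⌊(C₁+C₂)/2⌋
R: ⌊(203+100)/2⌋ = 151
G: ⌊(82+183)/2⌋ = 132
B: ⌊(76+154)/2⌋ = 115
= RGB(151, 132, 115)


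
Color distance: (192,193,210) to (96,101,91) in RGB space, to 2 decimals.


d = √[(R₁-R₂)² + (G₁-G₂)² + (B₁-B₂)²]
d = √[(192-96)² + (193-101)² + (210-91)²]
d = √[9216 + 8464 + 14161]
d = √31841
d ≈ 178.44


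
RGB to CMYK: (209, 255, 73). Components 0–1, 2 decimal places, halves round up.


R'=209/255≈0.8196, G'=255/255≈1.0000, B'=73/255≈0.2863
K = 1 - max(R',G',B') = 1 - 255/255 = 0/255 = 0 → 0.00
(1-R'-K)/(1-K) simplifies to (max-R)/max with max = 255:
C = (255-209)/255 = 46/255 = 0.18039… → 0.18
M = (255-255)/255 = 0/255 = 0 → 0.00
Y = (255-73)/255 = 182/255 = 0.71372… → 0.71
= CMYK(0.18, 0.00, 0.71, 0.00)


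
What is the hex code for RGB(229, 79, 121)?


R = 229 → E5 (hex)
G = 79 → 4F (hex)
B = 121 → 79 (hex)
Hex = #E54F79


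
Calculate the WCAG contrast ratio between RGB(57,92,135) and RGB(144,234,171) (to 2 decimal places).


Linearize each sRGB channel c=v/255: c/12.92 if c ≤ 0.04045 else ((c+0.055)/1.055)^2.4
L = 0.2126×R_lin + 0.7152×G_lin + 0.0722×B_lin
Color 1 (57,92,135):
  R=57: 57/255≈0.2235 > 0.04045 → ((0.2235+0.055)/1.055)^2.4 ≈ 0.04092
  G=92: 92/255≈0.3608 > 0.04045 → ((0.3608+0.055)/1.055)^2.4 ≈ 0.10702
  B=135: 135/255≈0.5294 > 0.04045 → ((0.5294+0.055)/1.055)^2.4 ≈ 0.24228
  L1 = 0.2126×0.04092 + 0.7152×0.10702 + 0.0722×0.24228 ≈ 0.10273
Color 2 (144,234,171):
  R=144: 144/255≈0.5647 > 0.04045 → ((0.5647+0.055)/1.055)^2.4 ≈ 0.27889
  G=234: 234/255≈0.9176 > 0.04045 → ((0.9176+0.055)/1.055)^2.4 ≈ 0.82279
  B=171: 171/255≈0.6706 > 0.04045 → ((0.6706+0.055)/1.055)^2.4 ≈ 0.40724
  L2 = 0.2126×0.27889 + 0.7152×0.82279 + 0.0722×0.40724 ≈ 0.67715
Lighter = 0.67715, Darker = 0.10273
Ratio = (L_lighter + 0.05) / (L_darker + 0.05)
Ratio = (0.67715 + 0.05) / (0.10273 + 0.05) = 0.72715 / 0.15273 ≈ 4.7609
Ratio ≈ 4.76:1


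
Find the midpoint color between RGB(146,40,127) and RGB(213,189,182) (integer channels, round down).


Midpoint: each channel = ⌊(C₁+C₂)/2⌋
R: ⌊(146+213)/2⌋ = 179
G: ⌊(40+189)/2⌋ = 114
B: ⌊(127+182)/2⌋ = 154
= RGB(179, 114, 154)


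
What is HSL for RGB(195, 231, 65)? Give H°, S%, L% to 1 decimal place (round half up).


Normalize: R'=195/255≈0.7647, G'=231/255≈0.9059, B'=65/255≈0.2549
Max=231/255, Min=65/255, Δ=Max-Min=166/255
L = (Max+Min)/2 = (231+65)/510 = 296/510 = 0.58039… → L = 58.0%
L > 0.5 → S = Δ/(2-Max-Min) = 166/(510-231-65) = 166/214 = 0.77570… → S = 77.6%
(the 1/255 factors cancel in S and H, so raw channel differences can be used)
Max is G' → H = 60 × ((B-R)/Δ + 2) = 60 × ((65-195)/166 + 2)
  -130/166 + 2 = -0.7831… + 2 = 1.2168…
  H = 60 × 1.2168… = 73.012…° → H = 73.0°
= HSL(73.0°, 77.6%, 58.0%)


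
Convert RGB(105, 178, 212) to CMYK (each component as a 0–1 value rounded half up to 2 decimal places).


R'=105/255≈0.4118, G'=178/255≈0.6980, B'=212/255≈0.8314
K = 1 - max(R',G',B') = 1 - 212/255 = 43/255 = 0.16862… → 0.17
(1-R'-K)/(1-K) simplifies to (max-R)/max with max = 212:
C = (212-105)/212 = 107/212 = 0.50471… → 0.50
M = (212-178)/212 = 34/212 = 0.16037… → 0.16
Y = (212-212)/212 = 0/212 = 0 → 0.00
= CMYK(0.50, 0.16, 0.00, 0.17)


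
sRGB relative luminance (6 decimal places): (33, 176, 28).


Linearize each channel (sRGB transfer function): c = v/255; c_lin = c/12.92 if c ≤ 0.04045, else ((c+0.055)/1.055)^2.4
  R: 33/255 ≈ 0.129412 > 0.04045 → ((0.129412+0.055)/1.055)^2.4 ≈ 0.015209
  G: 176/255 ≈ 0.690196 > 0.04045 → ((0.690196+0.055)/1.055)^2.4 ≈ 0.434154
  B: 28/255 ≈ 0.109804 > 0.04045 → ((0.109804+0.055)/1.055)^2.4 ≈ 0.011612
R_lin = 0.015209, G_lin = 0.434154, B_lin = 0.011612
L = 0.2126×R + 0.7152×G + 0.0722×B
L = 0.2126×0.015209 + 0.7152×0.434154 + 0.0722×0.011612
L ≈ 0.314578


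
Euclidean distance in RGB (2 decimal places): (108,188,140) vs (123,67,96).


d = √[(R₁-R₂)² + (G₁-G₂)² + (B₁-B₂)²]
d = √[(108-123)² + (188-67)² + (140-96)²]
d = √[225 + 14641 + 1936]
d = √16802
d ≈ 129.62


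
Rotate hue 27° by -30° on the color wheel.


New hue = (H + rotation) mod 360
New hue = (27 -30) mod 360
= -3 mod 360
= 357°


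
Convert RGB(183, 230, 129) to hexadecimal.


R = 183 → B7 (hex)
G = 230 → E6 (hex)
B = 129 → 81 (hex)
Hex = #B7E681


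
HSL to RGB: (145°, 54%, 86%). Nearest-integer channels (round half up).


H=145°, S=0.54, L=0.86
C = (1-|2L-1|)×S = (1-|0.72|)×0.54 = 0.1512
H' = H/60 = 145/60 ≈ 2.4167; X = C×(1-|H' mod 2 - 1|) = 0.063
m = L - C/2 = 0.86 - 0.0756 = 0.7844
Sector ⌊H'⌋ = 2 → (R',G',B') = (0.0, 0.1512, 0.063)
RGB = ((R'+m)×255, (G'+m)×255, (B'+m)×255) = (200.022, 238.578, 216.087)
Round half up → RGB(200, 239, 216)


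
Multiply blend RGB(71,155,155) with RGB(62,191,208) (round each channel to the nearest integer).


Multiply: C = A×B/255, rounded to nearest integer
R: 71×62/255 = 4402/255 ≈ 17.263 → 17
G: 155×191/255 = 29605/255 ≈ 116.098 → 116
B: 155×208/255 = 32240/255 ≈ 126.431 → 126
= RGB(17, 116, 126)


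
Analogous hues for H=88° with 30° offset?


Base hue: 88°
Left analog: (88 - 30) mod 360 = 58°
Right analog: (88 + 30) mod 360 = 118°
Analogous hues = 58° and 118°


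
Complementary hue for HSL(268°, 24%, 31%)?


Complement = opposite side of color wheel = hue + 180°
H' = (268 + 180) mod 360 = 88°
S and L unchanged.
= HSL(88°, 24%, 31%)


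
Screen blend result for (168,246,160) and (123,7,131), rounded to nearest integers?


Screen: C = 255 - (255-A)×(255-B)/255, rounded to nearest integer
R: 255 - (255-168)×(255-123)/255 = 255 - 11484/255 ≈ 255 - 45.035 = 209.965 → 210
G: 255 - (255-246)×(255-7)/255 = 255 - 2232/255 ≈ 255 - 8.753 = 246.247 → 246
B: 255 - (255-160)×(255-131)/255 = 255 - 11780/255 ≈ 255 - 46.196 = 208.804 → 209
= RGB(210, 246, 209)


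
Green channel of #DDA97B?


Color: #DDA97B
R = DD = 221
G = A9 = 169
B = 7B = 123
Green = 169


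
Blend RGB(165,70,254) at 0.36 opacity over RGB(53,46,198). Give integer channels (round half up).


C = α×F + (1-α)×B, with 1-α = 0.64
R: 0.36×165 + 0.64×53 = 59.40 + 33.92 = 93.32 → 93
G: 0.36×70 + 0.64×46 = 25.20 + 29.44 = 54.64 → 55
B: 0.36×254 + 0.64×198 = 91.44 + 126.72 = 218.16 → 218
= RGB(93, 55, 218)


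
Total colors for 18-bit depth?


Colors = 2^bits = 2^18
= 262,144 colors


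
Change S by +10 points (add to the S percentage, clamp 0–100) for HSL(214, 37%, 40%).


Original S = 37%
Adjustment = +10 percentage points
New S = 37 + (10) = 47
Clamp to [0, 100] → 47
= HSL(214°, 47%, 40%)


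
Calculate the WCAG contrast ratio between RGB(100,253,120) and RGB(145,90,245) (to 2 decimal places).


Linearize each sRGB channel c=v/255: c/12.92 if c ≤ 0.04045 else ((c+0.055)/1.055)^2.4
L = 0.2126×R_lin + 0.7152×G_lin + 0.0722×B_lin
Color 1 (100,253,120):
  R=100: 100/255≈0.3922 > 0.04045 → ((0.3922+0.055)/1.055)^2.4 ≈ 0.12744
  G=253: 253/255≈0.9922 > 0.04045 → ((0.9922+0.055)/1.055)^2.4 ≈ 0.98225
  B=120: 120/255≈0.4706 > 0.04045 → ((0.4706+0.055)/1.055)^2.4 ≈ 0.18782
  L1 = 0.2126×0.12744 + 0.7152×0.98225 + 0.0722×0.18782 ≈ 0.74316
Color 2 (145,90,245):
  R=145: 145/255≈0.5686 > 0.04045 → ((0.5686+0.055)/1.055)^2.4 ≈ 0.28315
  G=90: 90/255≈0.3529 > 0.04045 → ((0.3529+0.055)/1.055)^2.4 ≈ 0.10224
  B=245: 245/255≈0.9608 > 0.04045 → ((0.9608+0.055)/1.055)^2.4 ≈ 0.91310
  L2 = 0.2126×0.28315 + 0.7152×0.10224 + 0.0722×0.91310 ≈ 0.19925
Lighter = 0.74316, Darker = 0.19925
Ratio = (L_lighter + 0.05) / (L_darker + 0.05)
Ratio = (0.74316 + 0.05) / (0.19925 + 0.05) = 0.79316 / 0.24925 ≈ 3.1822
Ratio ≈ 3.18:1


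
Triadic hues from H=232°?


Triadic: equally spaced at 120° intervals
H1 = 232°
H2 = (232 + 120) mod 360 = 352°
H3 = (232 + 240) mod 360 = 112°
Triadic = 232°, 352°, 112°


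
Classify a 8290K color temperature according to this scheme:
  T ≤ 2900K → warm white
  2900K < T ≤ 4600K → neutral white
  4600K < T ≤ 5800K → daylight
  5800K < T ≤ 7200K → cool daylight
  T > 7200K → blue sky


Temperature: 8290K
8290K > 7200K → blue sky
Classification: blue sky


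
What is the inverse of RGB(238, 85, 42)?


Invert: (255-R, 255-G, 255-B)
R: 255-238 = 17
G: 255-85 = 170
B: 255-42 = 213
= RGB(17, 170, 213)


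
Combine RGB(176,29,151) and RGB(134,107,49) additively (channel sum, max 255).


Additive: each channel = min(255, C₁+C₂)
R: 176+134 = 310 → 255
G: 29+107 = 136 → 136
B: 151+49 = 200 → 200
= RGB(255, 136, 200)


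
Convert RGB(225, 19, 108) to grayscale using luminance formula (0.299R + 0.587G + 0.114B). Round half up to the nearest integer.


Gray = 0.299×R + 0.587×G + 0.114×B
Gray = 0.299×225 + 0.587×19 + 0.114×108
Gray = 67.275 + 11.153 + 12.312
Gray = 90.740 → round half up → 91
Gray = 91


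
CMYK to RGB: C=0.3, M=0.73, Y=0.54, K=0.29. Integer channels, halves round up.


R = 255 × (1-C) × (1-K) = 255 × 0.70 × 0.71 = 126.735 → 127
G = 255 × (1-M) × (1-K) = 255 × 0.27 × 0.71 = 48.8835 → 49
B = 255 × (1-Y) × (1-K) = 255 × 0.46 × 0.71 = 83.283 → 83
= RGB(127, 49, 83)


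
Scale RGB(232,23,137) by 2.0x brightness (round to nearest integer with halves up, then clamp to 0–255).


Multiply each channel by 2.0, round half up, clamp to [0, 255]
R: 232×2.0 = 464 → clamp → 255
G: 23×2.0 = 46
B: 137×2.0 = 274 → clamp → 255
= RGB(255, 46, 255)


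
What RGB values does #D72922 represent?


D7 → 215 (R)
29 → 41 (G)
22 → 34 (B)
= RGB(215, 41, 34)


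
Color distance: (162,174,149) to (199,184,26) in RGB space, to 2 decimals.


d = √[(R₁-R₂)² + (G₁-G₂)² + (B₁-B₂)²]
d = √[(162-199)² + (174-184)² + (149-26)²]
d = √[1369 + 100 + 15129]
d = √16598
d ≈ 128.83


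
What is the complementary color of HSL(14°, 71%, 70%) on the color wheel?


Complement = opposite side of color wheel = hue + 180°
H' = (14 + 180) mod 360 = 194°
S and L unchanged.
= HSL(194°, 71%, 70%)


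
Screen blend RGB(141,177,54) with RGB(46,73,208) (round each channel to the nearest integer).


Screen: C = 255 - (255-A)×(255-B)/255, rounded to nearest integer
R: 255 - (255-141)×(255-46)/255 = 255 - 23826/255 ≈ 255 - 93.435 = 161.565 → 162
G: 255 - (255-177)×(255-73)/255 = 255 - 14196/255 ≈ 255 - 55.671 = 199.329 → 199
B: 255 - (255-54)×(255-208)/255 = 255 - 9447/255 ≈ 255 - 37.047 = 217.953 → 218
= RGB(162, 199, 218)


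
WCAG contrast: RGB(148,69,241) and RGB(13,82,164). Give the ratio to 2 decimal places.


Linearize each sRGB channel c=v/255: c/12.92 if c ≤ 0.04045 else ((c+0.055)/1.055)^2.4
L = 0.2126×R_lin + 0.7152×G_lin + 0.0722×B_lin
Color 1 (148,69,241):
  R=148: 148/255≈0.5804 > 0.04045 → ((0.5804+0.055)/1.055)^2.4 ≈ 0.29614
  G=69: 69/255≈0.2706 > 0.04045 → ((0.2706+0.055)/1.055)^2.4 ≈ 0.05951
  B=241: 241/255≈0.9451 > 0.04045 → ((0.9451+0.055)/1.055)^2.4 ≈ 0.87962
  L1 = 0.2126×0.29614 + 0.7152×0.05951 + 0.0722×0.87962 ≈ 0.16903
Color 2 (13,82,164):
  R=13: 13/255≈0.0510 > 0.04045 → ((0.0510+0.055)/1.055)^2.4 ≈ 0.00402
  G=82: 82/255≈0.3216 > 0.04045 → ((0.3216+0.055)/1.055)^2.4 ≈ 0.08438
  B=164: 164/255≈0.6431 > 0.04045 → ((0.6431+0.055)/1.055)^2.4 ≈ 0.37124
  L2 = 0.2126×0.00402 + 0.7152×0.08438 + 0.0722×0.37124 ≈ 0.08800
Lighter = 0.16903, Darker = 0.08800
Ratio = (L_lighter + 0.05) / (L_darker + 0.05)
Ratio = (0.16903 + 0.05) / (0.08800 + 0.05) = 0.21903 / 0.13800 ≈ 1.5871
Ratio ≈ 1.59:1


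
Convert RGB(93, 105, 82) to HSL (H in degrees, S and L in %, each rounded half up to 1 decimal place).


Normalize: R'=93/255≈0.3647, G'=105/255≈0.4118, B'=82/255≈0.3216
Max=105/255, Min=82/255, Δ=Max-Min=23/255
L = (Max+Min)/2 = (105+82)/510 = 187/510 = 0.36666… → L = 36.7%
L ≤ 0.5 → S = Δ/(Max+Min) = 23/(105+82) = 23/187 = 0.12299… → S = 12.3%
(the 1/255 factors cancel in S and H, so raw channel differences can be used)
Max is G' → H = 60 × ((B-R)/Δ + 2) = 60 × ((82-93)/23 + 2)
  -11/23 + 2 = -0.4782… + 2 = 1.5217…
  H = 60 × 1.5217… = 91.304…° → H = 91.3°
= HSL(91.3°, 12.3%, 36.7%)


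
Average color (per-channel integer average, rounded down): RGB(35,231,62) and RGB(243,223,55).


Midpoint: each channel = ⌊(C₁+C₂)/2⌋
R: ⌊(35+243)/2⌋ = 139
G: ⌊(231+223)/2⌋ = 227
B: ⌊(62+55)/2⌋ = 58
= RGB(139, 227, 58)


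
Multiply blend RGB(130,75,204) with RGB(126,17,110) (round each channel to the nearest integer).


Multiply: C = A×B/255, rounded to nearest integer
R: 130×126/255 = 16380/255 ≈ 64.235 → 64
G: 75×17/255 = 1275/255 ≈ 5.000 → 5
B: 204×110/255 = 22440/255 ≈ 88.000 → 88
= RGB(64, 5, 88)


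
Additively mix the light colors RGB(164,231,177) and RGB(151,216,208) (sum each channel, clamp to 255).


Additive: each channel = min(255, C₁+C₂)
R: 164+151 = 315 → 255
G: 231+216 = 447 → 255
B: 177+208 = 385 → 255
= RGB(255, 255, 255)


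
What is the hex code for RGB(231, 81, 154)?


R = 231 → E7 (hex)
G = 81 → 51 (hex)
B = 154 → 9A (hex)
Hex = #E7519A


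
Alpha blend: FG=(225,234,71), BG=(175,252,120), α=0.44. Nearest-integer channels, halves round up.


C = α×F + (1-α)×B, with 1-α = 0.56
R: 0.44×225 + 0.56×175 = 99.00 + 98.00 = 197.00 → 197
G: 0.44×234 + 0.56×252 = 102.96 + 141.12 = 244.08 → 244
B: 0.44×71 + 0.56×120 = 31.24 + 67.20 = 98.44 → 98
= RGB(197, 244, 98)


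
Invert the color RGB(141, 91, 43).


Invert: (255-R, 255-G, 255-B)
R: 255-141 = 114
G: 255-91 = 164
B: 255-43 = 212
= RGB(114, 164, 212)


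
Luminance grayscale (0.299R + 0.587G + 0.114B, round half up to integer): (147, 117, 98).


Gray = 0.299×R + 0.587×G + 0.114×B
Gray = 0.299×147 + 0.587×117 + 0.114×98
Gray = 43.953 + 68.679 + 11.172
Gray = 123.804 → round half up → 124
Gray = 124


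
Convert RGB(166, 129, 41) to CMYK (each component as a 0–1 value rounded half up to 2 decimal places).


R'=166/255≈0.6510, G'=129/255≈0.5059, B'=41/255≈0.1608
K = 1 - max(R',G',B') = 1 - 166/255 = 89/255 = 0.34901… → 0.35
(1-R'-K)/(1-K) simplifies to (max-R)/max with max = 166:
C = (166-166)/166 = 0/166 = 0 → 0.00
M = (166-129)/166 = 37/166 = 0.22289… → 0.22
Y = (166-41)/166 = 125/166 = 0.75301… → 0.75
= CMYK(0.00, 0.22, 0.75, 0.35)


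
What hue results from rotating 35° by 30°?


New hue = (H + rotation) mod 360
New hue = (35 + 30) mod 360
= 65 mod 360
= 65°


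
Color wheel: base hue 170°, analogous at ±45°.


Base hue: 170°
Left analog: (170 - 45) mod 360 = 125°
Right analog: (170 + 45) mod 360 = 215°
Analogous hues = 125° and 215°


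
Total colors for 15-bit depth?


Colors = 2^bits = 2^15
= 32,768 colors


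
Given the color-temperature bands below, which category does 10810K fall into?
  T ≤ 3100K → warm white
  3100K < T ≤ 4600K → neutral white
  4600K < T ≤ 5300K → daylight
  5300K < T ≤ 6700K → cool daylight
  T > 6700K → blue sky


Temperature: 10810K
10810K > 6700K → blue sky
Classification: blue sky


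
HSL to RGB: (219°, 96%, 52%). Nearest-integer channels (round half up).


H=219°, S=0.96, L=0.52
C = (1-|2L-1|)×S = (1-|0.04|)×0.96 = 0.9216
H' = H/60 = 219/60 ≈ 3.6500; X = C×(1-|H' mod 2 - 1|) = 0.32256
m = L - C/2 = 0.52 - 0.4608 = 0.0592
Sector ⌊H'⌋ = 3 → (R',G',B') = (0.0, 0.32256, 0.9216)
RGB = ((R'+m)×255, (G'+m)×255, (B'+m)×255) = (15.096, 97.3488, 250.104)
Round half up → RGB(15, 97, 250)


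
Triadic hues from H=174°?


Triadic: equally spaced at 120° intervals
H1 = 174°
H2 = (174 + 120) mod 360 = 294°
H3 = (174 + 240) mod 360 = 54°
Triadic = 174°, 294°, 54°


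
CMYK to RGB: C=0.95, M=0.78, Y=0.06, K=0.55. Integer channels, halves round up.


R = 255 × (1-C) × (1-K) = 255 × 0.05 × 0.45 = 5.7375 → 6
G = 255 × (1-M) × (1-K) = 255 × 0.22 × 0.45 = 25.245 → 25
B = 255 × (1-Y) × (1-K) = 255 × 0.94 × 0.45 = 107.865 → 108
= RGB(6, 25, 108)


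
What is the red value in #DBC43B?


Color: #DBC43B
R = DB = 219
G = C4 = 196
B = 3B = 59
Red = 219


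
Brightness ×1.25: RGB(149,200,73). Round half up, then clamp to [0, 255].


Multiply each channel by 1.25, round half up, clamp to [0, 255]
R: 149×1.25 = 186.25 → round → 186
G: 200×1.25 = 250
B: 73×1.25 = 91.25 → round → 91
= RGB(186, 250, 91)


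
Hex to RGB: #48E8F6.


48 → 72 (R)
E8 → 232 (G)
F6 → 246 (B)
= RGB(72, 232, 246)


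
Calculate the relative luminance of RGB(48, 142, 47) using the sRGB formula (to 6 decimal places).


Linearize each channel (sRGB transfer function): c = v/255; c_lin = c/12.92 if c ≤ 0.04045, else ((c+0.055)/1.055)^2.4
  R: 48/255 ≈ 0.188235 > 0.04045 → ((0.188235+0.055)/1.055)^2.4 ≈ 0.029557
  G: 142/255 ≈ 0.556863 > 0.04045 → ((0.556863+0.055)/1.055)^2.4 ≈ 0.270498
  B: 47/255 ≈ 0.184314 > 0.04045 → ((0.184314+0.055)/1.055)^2.4 ≈ 0.028426
R_lin = 0.029557, G_lin = 0.270498, B_lin = 0.028426
L = 0.2126×R + 0.7152×G + 0.0722×B
L = 0.2126×0.029557 + 0.7152×0.270498 + 0.0722×0.028426
L ≈ 0.201796


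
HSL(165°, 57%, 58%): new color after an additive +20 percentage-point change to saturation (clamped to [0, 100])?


Original S = 57%
Adjustment = +20 percentage points
New S = 57 + (20) = 77
Clamp to [0, 100] → 77
= HSL(165°, 77%, 58%)


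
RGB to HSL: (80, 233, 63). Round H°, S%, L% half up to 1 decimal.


Normalize: R'=80/255≈0.3137, G'=233/255≈0.9137, B'=63/255≈0.2471
Max=233/255, Min=63/255, Δ=Max-Min=170/255
L = (Max+Min)/2 = (233+63)/510 = 296/510 = 0.58039… → L = 58.0%
L > 0.5 → S = Δ/(2-Max-Min) = 170/(510-233-63) = 170/214 = 0.79439… → S = 79.4%
(the 1/255 factors cancel in S and H, so raw channel differences can be used)
Max is G' → H = 60 × ((B-R)/Δ + 2) = 60 × ((63-80)/170 + 2)
  -17/170 + 2 = -0.1 + 2 = 1.9
  H = 60 × 1.9 = 114° → H = 114.0°
= HSL(114.0°, 79.4%, 58.0%)


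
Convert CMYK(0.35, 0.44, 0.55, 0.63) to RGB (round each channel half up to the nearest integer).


R = 255 × (1-C) × (1-K) = 255 × 0.65 × 0.37 = 61.3275 → 61
G = 255 × (1-M) × (1-K) = 255 × 0.56 × 0.37 = 52.836 → 53
B = 255 × (1-Y) × (1-K) = 255 × 0.45 × 0.37 = 42.4575 → 42
= RGB(61, 53, 42)


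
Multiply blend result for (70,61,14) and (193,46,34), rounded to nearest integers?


Multiply: C = A×B/255, rounded to nearest integer
R: 70×193/255 = 13510/255 ≈ 52.980 → 53
G: 61×46/255 = 2806/255 ≈ 11.004 → 11
B: 14×34/255 = 476/255 ≈ 1.867 → 2
= RGB(53, 11, 2)


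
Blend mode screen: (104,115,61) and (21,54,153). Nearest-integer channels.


Screen: C = 255 - (255-A)×(255-B)/255, rounded to nearest integer
R: 255 - (255-104)×(255-21)/255 = 255 - 35334/255 ≈ 255 - 138.565 = 116.435 → 116
G: 255 - (255-115)×(255-54)/255 = 255 - 28140/255 ≈ 255 - 110.353 = 144.647 → 145
B: 255 - (255-61)×(255-153)/255 = 255 - 19788/255 ≈ 255 - 77.600 = 177.400 → 177
= RGB(116, 145, 177)


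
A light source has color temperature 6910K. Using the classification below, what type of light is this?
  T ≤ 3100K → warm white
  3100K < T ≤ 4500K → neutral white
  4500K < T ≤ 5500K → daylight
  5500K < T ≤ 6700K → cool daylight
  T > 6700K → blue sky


Temperature: 6910K
6910K > 6700K → blue sky
Classification: blue sky


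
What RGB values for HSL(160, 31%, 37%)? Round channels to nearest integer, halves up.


H=160°, S=0.31, L=0.37
C = (1-|2L-1|)×S = (1-|-0.26|)×0.31 = 0.2294
H' = H/60 = 160/60 ≈ 2.6667; X = C×(1-|H' mod 2 - 1|) ≈ 0.1529
m = L - C/2 = 0.37 - 0.1147 = 0.2553
Sector ⌊H'⌋ = 2 → (R',G',B') = (0.0, 0.2294, ≈0.1529)
RGB = ((R'+m)×255, (G'+m)×255, (B'+m)×255) = (65.1015, 123.5985, 104.0995)
Round half up → RGB(65, 124, 104)


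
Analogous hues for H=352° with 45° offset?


Base hue: 352°
Left analog: (352 - 45) mod 360 = 307°
Right analog: (352 + 45) mod 360 = 37°
Analogous hues = 307° and 37°


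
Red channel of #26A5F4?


Color: #26A5F4
R = 26 = 38
G = A5 = 165
B = F4 = 244
Red = 38


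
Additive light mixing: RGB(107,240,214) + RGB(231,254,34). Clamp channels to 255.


Additive: each channel = min(255, C₁+C₂)
R: 107+231 = 338 → 255
G: 240+254 = 494 → 255
B: 214+34 = 248 → 248
= RGB(255, 255, 248)


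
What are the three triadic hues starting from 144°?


Triadic: equally spaced at 120° intervals
H1 = 144°
H2 = (144 + 120) mod 360 = 264°
H3 = (144 + 240) mod 360 = 24°
Triadic = 144°, 264°, 24°


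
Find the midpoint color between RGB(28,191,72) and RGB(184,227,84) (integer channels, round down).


Midpoint: each channel = ⌊(C₁+C₂)/2⌋
R: ⌊(28+184)/2⌋ = 106
G: ⌊(191+227)/2⌋ = 209
B: ⌊(72+84)/2⌋ = 78
= RGB(106, 209, 78)


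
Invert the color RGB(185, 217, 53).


Invert: (255-R, 255-G, 255-B)
R: 255-185 = 70
G: 255-217 = 38
B: 255-53 = 202
= RGB(70, 38, 202)


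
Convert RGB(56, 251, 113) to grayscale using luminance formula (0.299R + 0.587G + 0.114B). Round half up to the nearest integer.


Gray = 0.299×R + 0.587×G + 0.114×B
Gray = 0.299×56 + 0.587×251 + 0.114×113
Gray = 16.744 + 147.337 + 12.882
Gray = 176.963 → round half up → 177
Gray = 177


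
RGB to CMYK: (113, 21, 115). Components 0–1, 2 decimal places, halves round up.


R'=113/255≈0.4431, G'=21/255≈0.0824, B'=115/255≈0.4510
K = 1 - max(R',G',B') = 1 - 115/255 = 140/255 = 0.54901… → 0.55
(1-R'-K)/(1-K) simplifies to (max-R)/max with max = 115:
C = (115-113)/115 = 2/115 = 0.01739… → 0.02
M = (115-21)/115 = 94/115 = 0.81739… → 0.82
Y = (115-115)/115 = 0/115 = 0 → 0.00
= CMYK(0.02, 0.82, 0.00, 0.55)


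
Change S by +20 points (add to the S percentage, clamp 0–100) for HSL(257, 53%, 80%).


Original S = 53%
Adjustment = +20 percentage points
New S = 53 + (20) = 73
Clamp to [0, 100] → 73
= HSL(257°, 73%, 80%)


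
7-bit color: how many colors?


Colors = 2^bits = 2^7
= 128 colors


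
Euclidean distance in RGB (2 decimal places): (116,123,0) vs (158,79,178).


d = √[(R₁-R₂)² + (G₁-G₂)² + (B₁-B₂)²]
d = √[(116-158)² + (123-79)² + (0-178)²]
d = √[1764 + 1936 + 31684]
d = √35384
d ≈ 188.11


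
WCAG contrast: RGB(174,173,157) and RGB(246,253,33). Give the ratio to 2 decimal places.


Linearize each sRGB channel c=v/255: c/12.92 if c ≤ 0.04045 else ((c+0.055)/1.055)^2.4
L = 0.2126×R_lin + 0.7152×G_lin + 0.0722×B_lin
Color 1 (174,173,157):
  R=174: 174/255≈0.6824 > 0.04045 → ((0.6824+0.055)/1.055)^2.4 ≈ 0.42327
  G=173: 173/255≈0.6784 > 0.04045 → ((0.6784+0.055)/1.055)^2.4 ≈ 0.41789
  B=157: 157/255≈0.6157 > 0.04045 → ((0.6157+0.055)/1.055)^2.4 ≈ 0.33716
  L1 = 0.2126×0.42327 + 0.7152×0.41789 + 0.0722×0.33716 ≈ 0.41320
Color 2 (246,253,33):
  R=246: 246/255≈0.9647 > 0.04045 → ((0.9647+0.055)/1.055)^2.4 ≈ 0.92158
  G=253: 253/255≈0.9922 > 0.04045 → ((0.9922+0.055)/1.055)^2.4 ≈ 0.98225
  B=33: 33/255≈0.1294 > 0.04045 → ((0.1294+0.055)/1.055)^2.4 ≈ 0.01521
  L2 = 0.2126×0.92158 + 0.7152×0.98225 + 0.0722×0.01521 ≈ 0.89953
Lighter = 0.89953, Darker = 0.41320
Ratio = (L_lighter + 0.05) / (L_darker + 0.05)
Ratio = (0.89953 + 0.05) / (0.41320 + 0.05) = 0.94953 / 0.46320 ≈ 2.0499
Ratio ≈ 2.05:1


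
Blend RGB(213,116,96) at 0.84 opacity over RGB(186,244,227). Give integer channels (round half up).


C = α×F + (1-α)×B, with 1-α = 0.16
R: 0.84×213 + 0.16×186 = 178.92 + 29.76 = 208.68 → 209
G: 0.84×116 + 0.16×244 = 97.44 + 39.04 = 136.48 → 136
B: 0.84×96 + 0.16×227 = 80.64 + 36.32 = 116.96 → 117
= RGB(209, 136, 117)


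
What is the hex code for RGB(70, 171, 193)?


R = 70 → 46 (hex)
G = 171 → AB (hex)
B = 193 → C1 (hex)
Hex = #46ABC1


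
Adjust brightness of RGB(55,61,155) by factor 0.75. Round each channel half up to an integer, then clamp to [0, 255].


Multiply each channel by 0.75, round half up, clamp to [0, 255]
R: 55×0.75 = 41.25 → round → 41
G: 61×0.75 = 45.75 → round → 46
B: 155×0.75 = 116.25 → round → 116
= RGB(41, 46, 116)


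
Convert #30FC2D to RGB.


30 → 48 (R)
FC → 252 (G)
2D → 45 (B)
= RGB(48, 252, 45)


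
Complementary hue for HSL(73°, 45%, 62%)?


Complement = opposite side of color wheel = hue + 180°
H' = (73 + 180) mod 360 = 253°
S and L unchanged.
= HSL(253°, 45%, 62%)


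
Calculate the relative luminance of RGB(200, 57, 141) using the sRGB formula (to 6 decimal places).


Linearize each channel (sRGB transfer function): c = v/255; c_lin = c/12.92 if c ≤ 0.04045, else ((c+0.055)/1.055)^2.4
  R: 200/255 ≈ 0.784314 > 0.04045 → ((0.784314+0.055)/1.055)^2.4 ≈ 0.577580
  G: 57/255 ≈ 0.223529 > 0.04045 → ((0.223529+0.055)/1.055)^2.4 ≈ 0.040915
  B: 141/255 ≈ 0.552941 > 0.04045 → ((0.552941+0.055)/1.055)^2.4 ≈ 0.266356
R_lin = 0.577580, G_lin = 0.040915, B_lin = 0.266356
L = 0.2126×R + 0.7152×G + 0.0722×B
L = 0.2126×0.577580 + 0.7152×0.040915 + 0.0722×0.266356
L ≈ 0.171287


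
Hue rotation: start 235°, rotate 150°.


New hue = (H + rotation) mod 360
New hue = (235 + 150) mod 360
= 385 mod 360
= 25°


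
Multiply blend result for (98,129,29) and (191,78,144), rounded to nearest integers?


Multiply: C = A×B/255, rounded to nearest integer
R: 98×191/255 = 18718/255 ≈ 73.404 → 73
G: 129×78/255 = 10062/255 ≈ 39.459 → 39
B: 29×144/255 = 4176/255 ≈ 16.376 → 16
= RGB(73, 39, 16)


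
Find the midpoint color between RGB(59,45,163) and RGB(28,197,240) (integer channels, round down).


Midpoint: each channel = ⌊(C₁+C₂)/2⌋
R: ⌊(59+28)/2⌋ = 43
G: ⌊(45+197)/2⌋ = 121
B: ⌊(163+240)/2⌋ = 201
= RGB(43, 121, 201)


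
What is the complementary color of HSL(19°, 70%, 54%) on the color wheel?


Complement = opposite side of color wheel = hue + 180°
H' = (19 + 180) mod 360 = 199°
S and L unchanged.
= HSL(199°, 70%, 54%)


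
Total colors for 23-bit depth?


Colors = 2^bits = 2^23
= 8,388,608 colors


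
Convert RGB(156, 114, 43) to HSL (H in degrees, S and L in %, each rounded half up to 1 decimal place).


Normalize: R'=156/255≈0.6118, G'=114/255≈0.4471, B'=43/255≈0.1686
Max=156/255, Min=43/255, Δ=Max-Min=113/255
L = (Max+Min)/2 = (156+43)/510 = 199/510 = 0.39019… → L = 39.0%
L ≤ 0.5 → S = Δ/(Max+Min) = 113/(156+43) = 113/199 = 0.56783… → S = 56.8%
(the 1/255 factors cancel in S and H, so raw channel differences can be used)
Max is R' → H = 60 × (((G-B)/Δ) mod 6) = 60 × (((114-43)/113) mod 6)
  71/113 = 0.6283…
  H = 60 × 0.6283… = 37.699…° → H = 37.7°
= HSL(37.7°, 56.8%, 39.0%)


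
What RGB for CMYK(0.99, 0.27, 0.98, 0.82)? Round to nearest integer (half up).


R = 255 × (1-C) × (1-K) = 255 × 0.01 × 0.18 = 0.459 → 0
G = 255 × (1-M) × (1-K) = 255 × 0.73 × 0.18 = 33.507 → 34
B = 255 × (1-Y) × (1-K) = 255 × 0.02 × 0.18 = 0.918 → 1
= RGB(0, 34, 1)


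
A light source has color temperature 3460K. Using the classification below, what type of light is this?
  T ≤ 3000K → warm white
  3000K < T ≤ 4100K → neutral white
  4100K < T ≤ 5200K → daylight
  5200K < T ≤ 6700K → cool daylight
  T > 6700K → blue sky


Temperature: 3460K
3000K < 3460K ≤ 4100K → neutral white
Classification: neutral white


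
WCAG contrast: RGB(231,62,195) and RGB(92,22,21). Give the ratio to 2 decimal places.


Linearize each sRGB channel c=v/255: c/12.92 if c ≤ 0.04045 else ((c+0.055)/1.055)^2.4
L = 0.2126×R_lin + 0.7152×G_lin + 0.0722×B_lin
Color 1 (231,62,195):
  R=231: 231/255≈0.9059 > 0.04045 → ((0.9059+0.055)/1.055)^2.4 ≈ 0.79910
  G=62: 62/255≈0.2431 > 0.04045 → ((0.2431+0.055)/1.055)^2.4 ≈ 0.04817
  B=195: 195/255≈0.7647 > 0.04045 → ((0.7647+0.055)/1.055)^2.4 ≈ 0.54572
  L1 = 0.2126×0.79910 + 0.7152×0.04817 + 0.0722×0.54572 ≈ 0.24374
Color 2 (92,22,21):
  R=92: 92/255≈0.3608 > 0.04045 → ((0.3608+0.055)/1.055)^2.4 ≈ 0.10702
  G=22: 22/255≈0.0863 > 0.04045 → ((0.0863+0.055)/1.055)^2.4 ≈ 0.00802
  B=21: 21/255≈0.0824 > 0.04045 → ((0.0824+0.055)/1.055)^2.4 ≈ 0.00750
  L2 = 0.2126×0.10702 + 0.7152×0.00802 + 0.0722×0.00750 ≈ 0.02903
Lighter = 0.24374, Darker = 0.02903
Ratio = (L_lighter + 0.05) / (L_darker + 0.05)
Ratio = (0.24374 + 0.05) / (0.02903 + 0.05) = 0.29374 / 0.07903 ≈ 3.7167
Ratio ≈ 3.72:1


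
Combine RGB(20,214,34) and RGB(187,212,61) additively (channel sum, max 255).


Additive: each channel = min(255, C₁+C₂)
R: 20+187 = 207 → 207
G: 214+212 = 426 → 255
B: 34+61 = 95 → 95
= RGB(207, 255, 95)


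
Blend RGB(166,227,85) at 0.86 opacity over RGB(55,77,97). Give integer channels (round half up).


C = α×F + (1-α)×B, with 1-α = 0.14
R: 0.86×166 + 0.14×55 = 142.76 + 7.70 = 150.46 → 150
G: 0.86×227 + 0.14×77 = 195.22 + 10.78 = 206.00 → 206
B: 0.86×85 + 0.14×97 = 73.10 + 13.58 = 86.68 → 87
= RGB(150, 206, 87)


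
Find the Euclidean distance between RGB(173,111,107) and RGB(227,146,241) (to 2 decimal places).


d = √[(R₁-R₂)² + (G₁-G₂)² + (B₁-B₂)²]
d = √[(173-227)² + (111-146)² + (107-241)²]
d = √[2916 + 1225 + 17956]
d = √22097
d ≈ 148.65


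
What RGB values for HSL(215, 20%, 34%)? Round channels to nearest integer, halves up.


H=215°, S=0.20, L=0.34
C = (1-|2L-1|)×S = (1-|-0.32|)×0.20 = 0.136
H' = H/60 = 215/60 ≈ 3.5833; X = C×(1-|H' mod 2 - 1|) ≈ 0.0567
m = L - C/2 = 0.34 - 0.068 = 0.272
Sector ⌊H'⌋ = 3 → (R',G',B') = (0.0, ≈0.0567, 0.136)
RGB = ((R'+m)×255, (G'+m)×255, (B'+m)×255) = (69.36, 83.81, 104.04)
Round half up → RGB(69, 84, 104)


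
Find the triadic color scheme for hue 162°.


Triadic: equally spaced at 120° intervals
H1 = 162°
H2 = (162 + 120) mod 360 = 282°
H3 = (162 + 240) mod 360 = 42°
Triadic = 162°, 282°, 42°


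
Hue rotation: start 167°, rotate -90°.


New hue = (H + rotation) mod 360
New hue = (167 -90) mod 360
= 77 mod 360
= 77°


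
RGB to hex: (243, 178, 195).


R = 243 → F3 (hex)
G = 178 → B2 (hex)
B = 195 → C3 (hex)
Hex = #F3B2C3


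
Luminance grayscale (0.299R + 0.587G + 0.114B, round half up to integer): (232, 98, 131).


Gray = 0.299×R + 0.587×G + 0.114×B
Gray = 0.299×232 + 0.587×98 + 0.114×131
Gray = 69.368 + 57.526 + 14.934
Gray = 141.828 → round half up → 142
Gray = 142


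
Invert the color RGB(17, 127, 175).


Invert: (255-R, 255-G, 255-B)
R: 255-17 = 238
G: 255-127 = 128
B: 255-175 = 80
= RGB(238, 128, 80)


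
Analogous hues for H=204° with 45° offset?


Base hue: 204°
Left analog: (204 - 45) mod 360 = 159°
Right analog: (204 + 45) mod 360 = 249°
Analogous hues = 159° and 249°


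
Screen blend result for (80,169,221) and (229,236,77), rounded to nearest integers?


Screen: C = 255 - (255-A)×(255-B)/255, rounded to nearest integer
R: 255 - (255-80)×(255-229)/255 = 255 - 4550/255 ≈ 255 - 17.843 = 237.157 → 237
G: 255 - (255-169)×(255-236)/255 = 255 - 1634/255 ≈ 255 - 6.408 = 248.592 → 249
B: 255 - (255-221)×(255-77)/255 = 255 - 6052/255 ≈ 255 - 23.733 = 231.267 → 231
= RGB(237, 249, 231)


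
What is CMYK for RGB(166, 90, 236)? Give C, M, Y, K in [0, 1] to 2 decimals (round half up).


R'=166/255≈0.6510, G'=90/255≈0.3529, B'=236/255≈0.9255
K = 1 - max(R',G',B') = 1 - 236/255 = 19/255 = 0.07450… → 0.07
(1-R'-K)/(1-K) simplifies to (max-R)/max with max = 236:
C = (236-166)/236 = 70/236 = 0.29661… → 0.30
M = (236-90)/236 = 146/236 = 0.61864… → 0.62
Y = (236-236)/236 = 0/236 = 0 → 0.00
= CMYK(0.30, 0.62, 0.00, 0.07)


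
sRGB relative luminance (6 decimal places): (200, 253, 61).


Linearize each channel (sRGB transfer function): c = v/255; c_lin = c/12.92 if c ≤ 0.04045, else ((c+0.055)/1.055)^2.4
  R: 200/255 ≈ 0.784314 > 0.04045 → ((0.784314+0.055)/1.055)^2.4 ≈ 0.577580
  G: 253/255 ≈ 0.992157 > 0.04045 → ((0.992157+0.055)/1.055)^2.4 ≈ 0.982251
  B: 61/255 ≈ 0.239216 > 0.04045 → ((0.239216+0.055)/1.055)^2.4 ≈ 0.046665
R_lin = 0.577580, G_lin = 0.982251, B_lin = 0.046665
L = 0.2126×R + 0.7152×G + 0.0722×B
L = 0.2126×0.577580 + 0.7152×0.982251 + 0.0722×0.046665
L ≈ 0.828668


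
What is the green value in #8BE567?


Color: #8BE567
R = 8B = 139
G = E5 = 229
B = 67 = 103
Green = 229


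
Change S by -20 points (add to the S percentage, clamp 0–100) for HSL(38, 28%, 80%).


Original S = 28%
Adjustment = -20 percentage points
New S = 28 + (-20) = 8
Clamp to [0, 100] → 8
= HSL(38°, 8%, 80%)


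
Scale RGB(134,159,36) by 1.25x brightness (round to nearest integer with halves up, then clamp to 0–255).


Multiply each channel by 1.25, round half up, clamp to [0, 255]
R: 134×1.25 = 167.5 → round → 168
G: 159×1.25 = 198.75 → round → 199
B: 36×1.25 = 45
= RGB(168, 199, 45)


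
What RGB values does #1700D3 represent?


17 → 23 (R)
00 → 0 (G)
D3 → 211 (B)
= RGB(23, 0, 211)


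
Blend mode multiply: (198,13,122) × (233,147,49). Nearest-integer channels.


Multiply: C = A×B/255, rounded to nearest integer
R: 198×233/255 = 46134/255 ≈ 180.918 → 181
G: 13×147/255 = 1911/255 ≈ 7.494 → 7
B: 122×49/255 = 5978/255 ≈ 23.443 → 23
= RGB(181, 7, 23)


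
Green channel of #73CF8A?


Color: #73CF8A
R = 73 = 115
G = CF = 207
B = 8A = 138
Green = 207


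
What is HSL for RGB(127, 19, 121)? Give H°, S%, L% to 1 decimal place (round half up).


Normalize: R'=127/255≈0.4980, G'=19/255≈0.0745, B'=121/255≈0.4745
Max=127/255, Min=19/255, Δ=Max-Min=108/255
L = (Max+Min)/2 = (127+19)/510 = 146/510 = 0.28627… → L = 28.6%
L ≤ 0.5 → S = Δ/(Max+Min) = 108/(127+19) = 108/146 = 0.73972… → S = 74.0%
(the 1/255 factors cancel in S and H, so raw channel differences can be used)
Max is R' → H = 60 × (((G-B)/Δ) mod 6) = 60 × (((19-121)/108) mod 6)
  (-102)/108 = -0.9444…; negative, so add 6 → 5.0555…
  H = 60 × 5.0555… = 303.333…° → H = 303.3°
= HSL(303.3°, 74.0%, 28.6%)
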